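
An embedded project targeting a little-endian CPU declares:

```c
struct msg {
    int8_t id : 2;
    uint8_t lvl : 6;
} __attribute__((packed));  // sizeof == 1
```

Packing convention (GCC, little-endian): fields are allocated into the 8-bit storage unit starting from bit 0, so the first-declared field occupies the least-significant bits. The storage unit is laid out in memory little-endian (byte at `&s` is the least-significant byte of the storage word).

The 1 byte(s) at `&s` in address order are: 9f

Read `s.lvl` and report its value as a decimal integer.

[0]=0x9f (little-endian) → word 0x9f
id:2 @ bit 0 → (0x9f>>0)&0x3 = 0x3
lvl:6 @ bit 2 → (0x9f>>2)&0x3f = 0x27  ←

39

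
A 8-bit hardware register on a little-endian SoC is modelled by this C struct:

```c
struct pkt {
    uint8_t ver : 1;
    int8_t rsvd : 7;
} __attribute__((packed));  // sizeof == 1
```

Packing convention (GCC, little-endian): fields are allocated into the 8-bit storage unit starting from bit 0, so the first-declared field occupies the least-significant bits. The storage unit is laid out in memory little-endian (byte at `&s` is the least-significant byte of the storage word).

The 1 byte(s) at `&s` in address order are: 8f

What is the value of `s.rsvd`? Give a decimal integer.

[0]=0x8f (little-endian) → word 0x8f
ver [0+:1] = (word>>0) & 0x1 = 1
rsvd [1+:7] = (word>>1) & 0x7f = 71  ←
rsvd signed 7b, MSB=1: 71 - 128 = -57

-57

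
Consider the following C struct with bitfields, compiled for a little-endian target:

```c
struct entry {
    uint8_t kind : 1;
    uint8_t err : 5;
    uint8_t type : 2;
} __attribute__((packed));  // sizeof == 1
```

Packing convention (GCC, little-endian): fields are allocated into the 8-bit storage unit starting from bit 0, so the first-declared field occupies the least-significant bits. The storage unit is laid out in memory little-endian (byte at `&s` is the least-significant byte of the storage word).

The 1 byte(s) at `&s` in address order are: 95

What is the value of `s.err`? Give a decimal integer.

[0]=0x95 (little-endian) → word 0x95
kind:1 @ bit 0 → (0x95>>0)&0x1 = 0x1
err:5 @ bit 1 → (0x95>>1)&0x1f = 0xa  ←
type:2 @ bit 6 → (0x95>>6)&0x3 = 0x2

10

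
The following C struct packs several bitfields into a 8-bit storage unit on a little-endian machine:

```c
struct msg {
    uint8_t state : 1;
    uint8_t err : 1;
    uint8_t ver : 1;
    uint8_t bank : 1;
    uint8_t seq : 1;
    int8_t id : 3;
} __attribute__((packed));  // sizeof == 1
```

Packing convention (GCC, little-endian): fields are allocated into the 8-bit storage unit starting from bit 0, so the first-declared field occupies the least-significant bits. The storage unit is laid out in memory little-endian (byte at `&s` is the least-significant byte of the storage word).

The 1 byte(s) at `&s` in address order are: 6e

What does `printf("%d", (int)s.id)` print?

[0]=0x6e (little-endian) → word 0x6e
state [0+:1] = (word>>0) & 0x1 = 0
err [1+:1] = (word>>1) & 0x1 = 1
ver [2+:1] = (word>>2) & 0x1 = 1
bank [3+:1] = (word>>3) & 0x1 = 1
seq [4+:1] = (word>>4) & 0x1 = 0
id [5+:3] = (word>>5) & 0x7 = 3  ←
id signed 3b, MSB=0: value = 3

3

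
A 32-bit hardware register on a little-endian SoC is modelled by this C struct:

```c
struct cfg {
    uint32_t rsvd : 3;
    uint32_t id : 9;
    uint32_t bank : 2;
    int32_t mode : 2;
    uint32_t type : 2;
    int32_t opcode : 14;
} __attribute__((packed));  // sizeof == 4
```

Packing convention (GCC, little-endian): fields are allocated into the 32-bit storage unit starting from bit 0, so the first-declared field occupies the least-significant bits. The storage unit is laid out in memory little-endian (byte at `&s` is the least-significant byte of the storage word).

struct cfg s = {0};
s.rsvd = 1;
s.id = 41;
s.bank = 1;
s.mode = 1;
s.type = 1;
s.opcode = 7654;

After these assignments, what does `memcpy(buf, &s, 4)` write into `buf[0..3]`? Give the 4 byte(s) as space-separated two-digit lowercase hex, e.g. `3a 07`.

49 51 99 77

[0+:3] rsvd=1 & 0x7 = 0x1; word=0x00000001
[3+:9] id=41 & 0x1ff = 0x29; word=0x00000149
[12+:2] bank=1 & 0x3 = 0x1; word=0x00001149
[14+:2] mode=1 & 0x3 = 0x1; word=0x00005149
[16+:2] type=1 & 0x3 = 0x1; word=0x00015149
[18+:14] opcode=7654 & 0x3fff = 0x1de6; word=0x77995149
word = 0x77995149 → little-endian bytes:
  [0]=0x49  [1]=0x51  [2]=0x99  [3]=0x77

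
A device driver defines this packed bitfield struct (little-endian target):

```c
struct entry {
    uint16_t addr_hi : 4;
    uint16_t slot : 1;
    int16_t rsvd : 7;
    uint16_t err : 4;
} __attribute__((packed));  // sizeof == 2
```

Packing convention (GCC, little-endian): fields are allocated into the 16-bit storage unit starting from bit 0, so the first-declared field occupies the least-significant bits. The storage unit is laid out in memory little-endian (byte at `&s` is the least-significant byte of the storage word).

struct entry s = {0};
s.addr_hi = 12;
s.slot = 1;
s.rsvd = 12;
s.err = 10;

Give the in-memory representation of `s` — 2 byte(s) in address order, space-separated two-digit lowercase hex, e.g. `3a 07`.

addr_hi:4 = 12 → 0xc << 0 → word 0x000c
slot:1 = 1 → 0x1 << 4 → word 0x001c
rsvd:7 = 12 → 0xc << 5 → word 0x019c
err:4 = 10 → 0xa << 12 → word 0xa19c
word = 0xa19c → little-endian bytes:
  [0]=0x9c  [1]=0xa1

9c a1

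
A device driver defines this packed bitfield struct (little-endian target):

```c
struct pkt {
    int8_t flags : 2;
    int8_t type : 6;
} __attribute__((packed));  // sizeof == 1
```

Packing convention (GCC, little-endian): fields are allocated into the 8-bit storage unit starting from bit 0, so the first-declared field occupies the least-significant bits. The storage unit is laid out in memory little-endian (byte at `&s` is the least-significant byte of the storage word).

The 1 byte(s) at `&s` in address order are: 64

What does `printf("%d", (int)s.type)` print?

25

[0]=0x64 (little-endian) → word 0x64
flags [0+:2] = (word>>0) & 0x3 = 0
type [2+:6] = (word>>2) & 0x3f = 25  ←
type signed 6b, MSB=0: value = 25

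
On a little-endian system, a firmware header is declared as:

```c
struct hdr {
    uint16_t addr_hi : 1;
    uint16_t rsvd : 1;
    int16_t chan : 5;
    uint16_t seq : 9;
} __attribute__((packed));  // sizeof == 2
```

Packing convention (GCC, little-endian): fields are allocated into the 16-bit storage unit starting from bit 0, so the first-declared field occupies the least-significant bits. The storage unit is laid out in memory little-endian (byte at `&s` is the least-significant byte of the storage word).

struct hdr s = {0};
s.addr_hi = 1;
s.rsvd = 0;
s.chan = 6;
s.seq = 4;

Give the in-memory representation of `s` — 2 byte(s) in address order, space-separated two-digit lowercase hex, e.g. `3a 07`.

19 02

addr_hi:1 = 1 → 0x1 << 0 → word 0x0001
rsvd:1 = 0 → 0x0 << 1 → word 0x0001
chan:5 = 6 → 0x6 << 2 → word 0x0019
seq:9 = 4 → 0x4 << 7 → word 0x0219
word = 0x0219 → little-endian bytes:
  [0]=0x19  [1]=0x02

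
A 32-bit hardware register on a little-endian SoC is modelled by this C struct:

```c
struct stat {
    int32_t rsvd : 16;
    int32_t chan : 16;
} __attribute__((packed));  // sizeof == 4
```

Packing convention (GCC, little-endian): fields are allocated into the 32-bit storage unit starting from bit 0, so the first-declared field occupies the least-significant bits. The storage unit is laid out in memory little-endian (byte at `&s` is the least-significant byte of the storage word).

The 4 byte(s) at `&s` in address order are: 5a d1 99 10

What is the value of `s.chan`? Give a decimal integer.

4249

[0]=0x5a [1]=0xd1 [2]=0x99 [3]=0x10 (little-endian) → word 0x1099d15a
rsvd [0+:16] = (word>>0) & 0xffff = 53594
chan [16+:16] = (word>>16) & 0xffff = 4249  ←
chan signed 16b, MSB=0: value = 4249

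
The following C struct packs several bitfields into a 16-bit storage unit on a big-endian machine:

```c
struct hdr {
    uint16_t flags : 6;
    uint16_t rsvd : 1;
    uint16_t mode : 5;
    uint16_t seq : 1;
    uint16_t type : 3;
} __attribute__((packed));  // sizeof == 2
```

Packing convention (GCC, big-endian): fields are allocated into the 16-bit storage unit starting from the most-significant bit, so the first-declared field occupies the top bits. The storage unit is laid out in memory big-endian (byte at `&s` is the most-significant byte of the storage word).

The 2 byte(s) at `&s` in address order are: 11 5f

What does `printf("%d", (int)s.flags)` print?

4

[0]=0x11 [1]=0x5f (big-endian) → word 0x115f
flags:6 @ bit 10 → (0x115f>>10)&0x3f = 0x4  ←
rsvd:1 @ bit 9 → (0x115f>>9)&0x1 = 0x0
mode:5 @ bit 4 → (0x115f>>4)&0x1f = 0x15
seq:1 @ bit 3 → (0x115f>>3)&0x1 = 0x1
type:3 @ bit 0 → (0x115f>>0)&0x7 = 0x7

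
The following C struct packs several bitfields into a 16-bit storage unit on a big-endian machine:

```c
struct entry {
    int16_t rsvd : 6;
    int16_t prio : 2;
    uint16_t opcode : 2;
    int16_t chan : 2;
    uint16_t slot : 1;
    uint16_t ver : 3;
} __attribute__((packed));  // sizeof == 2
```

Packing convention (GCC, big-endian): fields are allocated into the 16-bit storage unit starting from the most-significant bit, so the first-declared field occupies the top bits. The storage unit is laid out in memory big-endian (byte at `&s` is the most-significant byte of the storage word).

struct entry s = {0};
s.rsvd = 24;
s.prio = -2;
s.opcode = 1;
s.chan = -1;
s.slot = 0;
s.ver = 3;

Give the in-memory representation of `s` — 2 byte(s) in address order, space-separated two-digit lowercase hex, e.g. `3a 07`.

62 73

rsvd:6 = 24 → 0x18 << 10 → word 0x6000
prio:2 = -2 → 0x2 << 8 → word 0x6200
opcode:2 = 1 → 0x1 << 6 → word 0x6240
chan:2 = -1 → 0x3 << 4 → word 0x6270
slot:1 = 0 → 0x0 << 3 → word 0x6270
ver:3 = 3 → 0x3 << 0 → word 0x6273
word = 0x6273 → big-endian bytes:
  [0]=0x62  [1]=0x73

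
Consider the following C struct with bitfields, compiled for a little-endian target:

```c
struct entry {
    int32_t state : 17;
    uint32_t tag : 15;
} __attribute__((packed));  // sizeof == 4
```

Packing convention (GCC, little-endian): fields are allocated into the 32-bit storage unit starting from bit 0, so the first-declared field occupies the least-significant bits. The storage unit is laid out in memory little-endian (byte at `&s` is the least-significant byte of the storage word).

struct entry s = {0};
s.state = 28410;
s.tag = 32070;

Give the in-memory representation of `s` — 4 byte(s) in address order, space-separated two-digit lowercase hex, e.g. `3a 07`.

fa 6e 8c fa

[0+:17] state=28410 & 0x1ffff = 0x6efa; word=0x00006efa
[17+:15] tag=32070 & 0x7fff = 0x7d46; word=0xfa8c6efa
word = 0xfa8c6efa → little-endian bytes:
  [0]=0xfa  [1]=0x6e  [2]=0x8c  [3]=0xfa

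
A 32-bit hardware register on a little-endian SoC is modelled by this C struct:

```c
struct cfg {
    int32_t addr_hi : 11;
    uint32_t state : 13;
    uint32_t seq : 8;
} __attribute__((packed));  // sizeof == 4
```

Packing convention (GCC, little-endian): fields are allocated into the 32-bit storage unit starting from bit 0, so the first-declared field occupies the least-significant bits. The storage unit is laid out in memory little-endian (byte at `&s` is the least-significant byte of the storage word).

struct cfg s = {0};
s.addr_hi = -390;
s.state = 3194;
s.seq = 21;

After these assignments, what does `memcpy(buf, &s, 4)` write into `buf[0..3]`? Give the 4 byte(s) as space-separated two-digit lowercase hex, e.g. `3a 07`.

7a d6 63 15

addr_hi:11 = -390 → 0x67a << 0 → word 0x0000067a
state:13 = 3194 → 0xc7a << 11 → word 0x0063d67a
seq:8 = 21 → 0x15 << 24 → word 0x1563d67a
word = 0x1563d67a → little-endian bytes:
  [0]=0x7a  [1]=0xd6  [2]=0x63  [3]=0x15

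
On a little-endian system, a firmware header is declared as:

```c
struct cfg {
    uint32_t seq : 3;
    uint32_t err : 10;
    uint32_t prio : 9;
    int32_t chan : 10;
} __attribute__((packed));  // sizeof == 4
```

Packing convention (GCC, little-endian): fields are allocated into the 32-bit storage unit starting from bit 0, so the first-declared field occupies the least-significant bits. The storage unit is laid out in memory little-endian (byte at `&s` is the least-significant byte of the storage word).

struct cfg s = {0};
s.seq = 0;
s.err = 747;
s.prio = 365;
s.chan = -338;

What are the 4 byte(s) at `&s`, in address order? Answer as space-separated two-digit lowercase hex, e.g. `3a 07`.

seq (3b) val=0 bits=0x0 at bit 0: 0x00000000
err (10b) val=747 bits=0x2eb at bit 3: 0x00001758
prio (9b) val=365 bits=0x16d at bit 13: 0x002db758
chan (10b) val=-338 bits=0x2ae at bit 22: 0xabadb758
word = 0xabadb758 → little-endian bytes:
  [0]=0x58  [1]=0xb7  [2]=0xad  [3]=0xab

58 b7 ad ab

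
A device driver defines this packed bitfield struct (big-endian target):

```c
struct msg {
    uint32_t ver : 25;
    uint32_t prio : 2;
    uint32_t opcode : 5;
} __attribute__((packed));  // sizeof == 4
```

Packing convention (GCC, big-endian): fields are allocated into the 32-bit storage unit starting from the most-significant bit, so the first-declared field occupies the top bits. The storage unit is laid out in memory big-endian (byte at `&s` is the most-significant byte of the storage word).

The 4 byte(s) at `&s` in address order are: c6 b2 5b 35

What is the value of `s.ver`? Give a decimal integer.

[0]=0xc6 [1]=0xb2 [2]=0x5b [3]=0x35 (big-endian) → word 0xc6b25b35
ver [7+:25] = (word>>7) & 0x1ffffff = 26043574  ←
prio [5+:2] = (word>>5) & 0x3 = 1
opcode [0+:5] = (word>>0) & 0x1f = 21

26043574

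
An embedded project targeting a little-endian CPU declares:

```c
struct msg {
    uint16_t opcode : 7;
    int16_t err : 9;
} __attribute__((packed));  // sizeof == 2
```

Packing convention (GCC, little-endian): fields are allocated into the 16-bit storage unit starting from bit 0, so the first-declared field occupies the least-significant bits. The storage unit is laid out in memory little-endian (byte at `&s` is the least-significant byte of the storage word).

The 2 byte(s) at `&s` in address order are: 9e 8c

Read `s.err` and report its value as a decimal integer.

[0]=0x9e [1]=0x8c (little-endian) → word 0x8c9e
opcode:7 @ bit 0 → (0x8c9e>>0)&0x7f = 0x1e
err:9 @ bit 7 → (0x8c9e>>7)&0x1ff = 0x119  ←
err signed 9b, MSB=1: 281 - 512 = -231

-231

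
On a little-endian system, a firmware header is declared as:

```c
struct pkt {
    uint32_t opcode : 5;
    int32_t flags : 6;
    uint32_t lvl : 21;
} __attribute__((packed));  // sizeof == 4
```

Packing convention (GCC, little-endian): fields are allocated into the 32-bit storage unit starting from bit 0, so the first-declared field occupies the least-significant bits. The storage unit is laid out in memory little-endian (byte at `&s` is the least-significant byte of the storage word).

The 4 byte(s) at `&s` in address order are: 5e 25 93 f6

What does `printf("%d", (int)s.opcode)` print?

[0]=0x5e [1]=0x25 [2]=0x93 [3]=0xf6 (little-endian) → word 0xf693255e
opcode [0+:5] = (word>>0) & 0x1f = 30  ←
flags [5+:6] = (word>>5) & 0x3f = 42
lvl [11+:21] = (word>>11) & 0x1fffff = 2019940

30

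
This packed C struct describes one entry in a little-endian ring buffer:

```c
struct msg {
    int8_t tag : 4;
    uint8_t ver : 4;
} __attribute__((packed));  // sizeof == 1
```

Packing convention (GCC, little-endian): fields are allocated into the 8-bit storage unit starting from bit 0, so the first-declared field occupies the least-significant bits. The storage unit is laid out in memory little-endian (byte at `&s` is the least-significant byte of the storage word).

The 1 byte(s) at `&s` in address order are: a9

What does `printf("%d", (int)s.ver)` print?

10

[0]=0xa9 (little-endian) → word 0xa9
tag:4 @ bit 0 → (0xa9>>0)&0xf = 0x9
ver:4 @ bit 4 → (0xa9>>4)&0xf = 0xa  ←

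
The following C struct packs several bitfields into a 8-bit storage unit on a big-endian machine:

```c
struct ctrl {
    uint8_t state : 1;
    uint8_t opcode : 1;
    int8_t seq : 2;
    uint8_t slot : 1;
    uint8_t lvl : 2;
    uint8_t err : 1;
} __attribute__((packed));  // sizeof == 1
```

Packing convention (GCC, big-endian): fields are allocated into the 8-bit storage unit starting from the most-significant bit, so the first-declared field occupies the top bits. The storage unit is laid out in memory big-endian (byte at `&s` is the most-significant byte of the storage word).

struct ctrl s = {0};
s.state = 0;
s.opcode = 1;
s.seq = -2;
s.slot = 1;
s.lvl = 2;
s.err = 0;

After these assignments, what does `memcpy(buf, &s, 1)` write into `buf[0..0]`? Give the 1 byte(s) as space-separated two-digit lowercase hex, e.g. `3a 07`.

state (1b) val=0 bits=0x0 at bit 7: 0x00
opcode (1b) val=1 bits=0x1 at bit 6: 0x40
seq (2b) val=-2 bits=0x2 at bit 4: 0x60
slot (1b) val=1 bits=0x1 at bit 3: 0x68
lvl (2b) val=2 bits=0x2 at bit 1: 0x6c
err (1b) val=0 bits=0x0 at bit 0: 0x6c
word = 0x6c → big-endian bytes:
  [0]=0x6c

6c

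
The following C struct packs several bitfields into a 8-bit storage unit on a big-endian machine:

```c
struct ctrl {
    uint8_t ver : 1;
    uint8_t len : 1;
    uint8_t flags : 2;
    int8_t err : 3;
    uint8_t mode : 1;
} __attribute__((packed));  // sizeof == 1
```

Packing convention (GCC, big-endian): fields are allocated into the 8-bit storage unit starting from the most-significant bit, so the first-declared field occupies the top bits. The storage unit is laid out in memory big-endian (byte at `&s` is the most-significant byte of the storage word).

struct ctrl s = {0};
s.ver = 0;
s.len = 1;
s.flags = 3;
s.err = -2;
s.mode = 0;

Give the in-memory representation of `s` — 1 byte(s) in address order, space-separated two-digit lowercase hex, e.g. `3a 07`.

ver:1 = 0 → 0x0 << 7 → word 0x00
len:1 = 1 → 0x1 << 6 → word 0x40
flags:2 = 3 → 0x3 << 4 → word 0x70
err:3 = -2 → 0x6 << 1 → word 0x7c
mode:1 = 0 → 0x0 << 0 → word 0x7c
word = 0x7c → big-endian bytes:
  [0]=0x7c

7c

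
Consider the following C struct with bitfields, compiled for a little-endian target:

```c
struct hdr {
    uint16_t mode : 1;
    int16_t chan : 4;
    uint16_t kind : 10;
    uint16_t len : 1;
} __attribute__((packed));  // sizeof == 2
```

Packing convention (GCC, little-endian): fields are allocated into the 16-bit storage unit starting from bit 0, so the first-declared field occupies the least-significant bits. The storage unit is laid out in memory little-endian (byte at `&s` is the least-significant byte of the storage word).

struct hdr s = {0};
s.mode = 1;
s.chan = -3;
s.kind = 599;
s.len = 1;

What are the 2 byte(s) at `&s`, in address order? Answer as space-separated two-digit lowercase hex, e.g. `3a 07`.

fb ca

mode (1b) val=1 bits=0x1 at bit 0: 0x0001
chan (4b) val=-3 bits=0xd at bit 1: 0x001b
kind (10b) val=599 bits=0x257 at bit 5: 0x4afb
len (1b) val=1 bits=0x1 at bit 15: 0xcafb
word = 0xcafb → little-endian bytes:
  [0]=0xfb  [1]=0xca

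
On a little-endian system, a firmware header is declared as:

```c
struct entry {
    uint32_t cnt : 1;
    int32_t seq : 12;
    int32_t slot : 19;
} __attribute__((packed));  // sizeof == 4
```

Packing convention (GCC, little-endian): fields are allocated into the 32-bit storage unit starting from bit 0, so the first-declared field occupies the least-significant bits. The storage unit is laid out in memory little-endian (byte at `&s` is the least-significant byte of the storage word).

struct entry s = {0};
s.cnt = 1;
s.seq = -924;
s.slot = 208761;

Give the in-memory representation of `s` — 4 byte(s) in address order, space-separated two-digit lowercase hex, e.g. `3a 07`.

c9 38 ef 65

[0+:1] cnt=1 & 0x1 = 0x1; word=0x00000001
[1+:12] seq=-924 & 0xfff = 0xc64; word=0x000018c9
[13+:19] slot=208761 & 0x7ffff = 0x32f79; word=0x65ef38c9
word = 0x65ef38c9 → little-endian bytes:
  [0]=0xc9  [1]=0x38  [2]=0xef  [3]=0x65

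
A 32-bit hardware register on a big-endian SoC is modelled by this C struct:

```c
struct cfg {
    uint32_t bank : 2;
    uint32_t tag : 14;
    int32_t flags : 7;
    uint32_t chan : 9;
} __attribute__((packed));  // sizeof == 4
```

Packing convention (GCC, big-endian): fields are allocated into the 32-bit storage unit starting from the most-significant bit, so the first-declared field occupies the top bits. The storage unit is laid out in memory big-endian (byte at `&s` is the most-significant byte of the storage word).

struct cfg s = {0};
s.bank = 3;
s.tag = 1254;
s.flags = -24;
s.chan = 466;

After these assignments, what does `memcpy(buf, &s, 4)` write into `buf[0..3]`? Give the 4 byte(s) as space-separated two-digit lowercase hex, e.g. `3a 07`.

c4 e6 d1 d2

bank (2b) val=3 bits=0x3 at bit 30: 0xc0000000
tag (14b) val=1254 bits=0x4e6 at bit 16: 0xc4e60000
flags (7b) val=-24 bits=0x68 at bit 9: 0xc4e6d000
chan (9b) val=466 bits=0x1d2 at bit 0: 0xc4e6d1d2
word = 0xc4e6d1d2 → big-endian bytes:
  [0]=0xc4  [1]=0xe6  [2]=0xd1  [3]=0xd2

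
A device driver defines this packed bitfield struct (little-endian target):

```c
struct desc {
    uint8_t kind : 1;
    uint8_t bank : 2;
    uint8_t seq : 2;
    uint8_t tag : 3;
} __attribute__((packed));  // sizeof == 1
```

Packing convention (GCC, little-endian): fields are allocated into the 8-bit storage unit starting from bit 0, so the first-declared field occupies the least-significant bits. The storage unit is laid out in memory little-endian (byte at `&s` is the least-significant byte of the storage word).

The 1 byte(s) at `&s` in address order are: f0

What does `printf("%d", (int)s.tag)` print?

7

[0]=0xf0 (little-endian) → word 0xf0
kind [0+:1] = (word>>0) & 0x1 = 0
bank [1+:2] = (word>>1) & 0x3 = 0
seq [3+:2] = (word>>3) & 0x3 = 2
tag [5+:3] = (word>>5) & 0x7 = 7  ←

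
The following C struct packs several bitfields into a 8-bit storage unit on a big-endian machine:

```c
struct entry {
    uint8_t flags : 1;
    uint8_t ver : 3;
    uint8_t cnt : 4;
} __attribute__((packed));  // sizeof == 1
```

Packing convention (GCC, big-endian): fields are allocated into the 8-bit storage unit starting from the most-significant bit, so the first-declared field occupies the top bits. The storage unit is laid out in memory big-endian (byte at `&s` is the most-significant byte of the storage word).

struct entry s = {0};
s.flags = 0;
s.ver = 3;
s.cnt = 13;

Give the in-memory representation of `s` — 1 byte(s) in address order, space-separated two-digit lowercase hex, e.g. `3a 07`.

3d

flags (1b) val=0 bits=0x0 at bit 7: 0x00
ver (3b) val=3 bits=0x3 at bit 4: 0x30
cnt (4b) val=13 bits=0xd at bit 0: 0x3d
word = 0x3d → big-endian bytes:
  [0]=0x3d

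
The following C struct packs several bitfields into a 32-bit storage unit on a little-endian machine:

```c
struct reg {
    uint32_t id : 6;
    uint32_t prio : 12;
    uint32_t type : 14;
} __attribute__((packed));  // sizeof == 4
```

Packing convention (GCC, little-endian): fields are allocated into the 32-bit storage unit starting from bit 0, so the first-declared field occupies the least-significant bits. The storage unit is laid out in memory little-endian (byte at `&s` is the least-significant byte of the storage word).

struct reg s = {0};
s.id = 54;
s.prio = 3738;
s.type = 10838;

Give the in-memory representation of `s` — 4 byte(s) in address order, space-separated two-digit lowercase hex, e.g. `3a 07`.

b6 a6 5b a9

id (6b) val=54 bits=0x36 at bit 0: 0x00000036
prio (12b) val=3738 bits=0xe9a at bit 6: 0x0003a6b6
type (14b) val=10838 bits=0x2a56 at bit 18: 0xa95ba6b6
word = 0xa95ba6b6 → little-endian bytes:
  [0]=0xb6  [1]=0xa6  [2]=0x5b  [3]=0xa9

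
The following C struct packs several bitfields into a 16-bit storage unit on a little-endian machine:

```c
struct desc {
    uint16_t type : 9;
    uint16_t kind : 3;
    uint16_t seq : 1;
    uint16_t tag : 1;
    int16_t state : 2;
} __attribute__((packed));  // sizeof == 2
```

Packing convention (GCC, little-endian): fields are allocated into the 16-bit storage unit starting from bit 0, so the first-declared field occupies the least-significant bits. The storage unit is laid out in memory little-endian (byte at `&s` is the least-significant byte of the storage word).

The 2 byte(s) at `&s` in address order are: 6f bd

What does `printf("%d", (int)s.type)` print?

367

[0]=0x6f [1]=0xbd (little-endian) → word 0xbd6f
type [0+:9] = (word>>0) & 0x1ff = 367  ←
kind [9+:3] = (word>>9) & 0x7 = 6
seq [12+:1] = (word>>12) & 0x1 = 1
tag [13+:1] = (word>>13) & 0x1 = 1
state [14+:2] = (word>>14) & 0x3 = 2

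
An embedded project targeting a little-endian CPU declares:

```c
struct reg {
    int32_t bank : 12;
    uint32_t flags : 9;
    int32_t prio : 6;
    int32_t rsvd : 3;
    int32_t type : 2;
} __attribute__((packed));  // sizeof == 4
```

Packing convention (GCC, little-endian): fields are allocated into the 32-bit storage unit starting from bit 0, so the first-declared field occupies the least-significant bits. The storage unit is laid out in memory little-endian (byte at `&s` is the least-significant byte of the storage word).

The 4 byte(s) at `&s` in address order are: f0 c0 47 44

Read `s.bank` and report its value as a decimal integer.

240

[0]=0xf0 [1]=0xc0 [2]=0x47 [3]=0x44 (little-endian) → word 0x4447c0f0
bank [0+:12] = (word>>0) & 0xfff = 240  ←
flags [12+:9] = (word>>12) & 0x1ff = 124
prio [21+:6] = (word>>21) & 0x3f = 34
rsvd [27+:3] = (word>>27) & 0x7 = 0
type [30+:2] = (word>>30) & 0x3 = 1
bank signed 12b, MSB=0: value = 240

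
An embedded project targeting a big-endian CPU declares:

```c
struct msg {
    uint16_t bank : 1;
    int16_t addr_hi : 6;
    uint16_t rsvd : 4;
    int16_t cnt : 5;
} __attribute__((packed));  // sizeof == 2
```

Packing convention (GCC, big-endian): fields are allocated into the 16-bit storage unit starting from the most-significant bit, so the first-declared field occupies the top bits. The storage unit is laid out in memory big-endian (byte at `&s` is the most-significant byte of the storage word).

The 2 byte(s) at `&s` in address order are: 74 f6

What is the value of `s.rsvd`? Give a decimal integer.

7

[0]=0x74 [1]=0xf6 (big-endian) → word 0x74f6
bank:1 @ bit 15 → (0x74f6>>15)&0x1 = 0x0
addr_hi:6 @ bit 9 → (0x74f6>>9)&0x3f = 0x3a
rsvd:4 @ bit 5 → (0x74f6>>5)&0xf = 0x7  ←
cnt:5 @ bit 0 → (0x74f6>>0)&0x1f = 0x16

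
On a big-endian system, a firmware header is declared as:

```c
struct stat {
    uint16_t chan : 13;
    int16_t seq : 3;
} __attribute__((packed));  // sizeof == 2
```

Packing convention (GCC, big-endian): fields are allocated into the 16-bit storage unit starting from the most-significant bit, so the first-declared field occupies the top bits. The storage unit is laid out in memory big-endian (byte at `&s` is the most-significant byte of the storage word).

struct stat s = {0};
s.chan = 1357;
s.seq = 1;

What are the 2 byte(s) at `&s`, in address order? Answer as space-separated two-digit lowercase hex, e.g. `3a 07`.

2a 69

chan (13b) val=1357 bits=0x54d at bit 3: 0x2a68
seq (3b) val=1 bits=0x1 at bit 0: 0x2a69
word = 0x2a69 → big-endian bytes:
  [0]=0x2a  [1]=0x69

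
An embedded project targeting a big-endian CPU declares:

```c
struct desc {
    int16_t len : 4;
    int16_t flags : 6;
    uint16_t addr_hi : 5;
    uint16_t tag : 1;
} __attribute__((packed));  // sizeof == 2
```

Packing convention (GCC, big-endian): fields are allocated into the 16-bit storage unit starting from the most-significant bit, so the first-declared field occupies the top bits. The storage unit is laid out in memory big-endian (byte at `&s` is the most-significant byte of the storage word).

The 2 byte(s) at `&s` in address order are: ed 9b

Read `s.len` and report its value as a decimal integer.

[0]=0xed [1]=0x9b (big-endian) → word 0xed9b
len:4 @ bit 12 → (0xed9b>>12)&0xf = 0xe  ←
flags:6 @ bit 6 → (0xed9b>>6)&0x3f = 0x36
addr_hi:5 @ bit 1 → (0xed9b>>1)&0x1f = 0xd
tag:1 @ bit 0 → (0xed9b>>0)&0x1 = 0x1
len signed 4b, MSB=1: 14 - 16 = -2

-2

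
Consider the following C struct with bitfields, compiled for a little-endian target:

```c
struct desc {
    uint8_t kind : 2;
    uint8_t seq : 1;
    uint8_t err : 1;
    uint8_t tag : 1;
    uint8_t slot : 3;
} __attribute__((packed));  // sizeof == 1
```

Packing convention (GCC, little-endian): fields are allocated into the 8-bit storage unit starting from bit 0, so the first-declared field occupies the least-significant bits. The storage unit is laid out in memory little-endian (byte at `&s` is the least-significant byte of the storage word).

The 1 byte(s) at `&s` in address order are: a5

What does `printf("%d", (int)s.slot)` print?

[0]=0xa5 (little-endian) → word 0xa5
kind:2 @ bit 0 → (0xa5>>0)&0x3 = 0x1
seq:1 @ bit 2 → (0xa5>>2)&0x1 = 0x1
err:1 @ bit 3 → (0xa5>>3)&0x1 = 0x0
tag:1 @ bit 4 → (0xa5>>4)&0x1 = 0x0
slot:3 @ bit 5 → (0xa5>>5)&0x7 = 0x5  ←

5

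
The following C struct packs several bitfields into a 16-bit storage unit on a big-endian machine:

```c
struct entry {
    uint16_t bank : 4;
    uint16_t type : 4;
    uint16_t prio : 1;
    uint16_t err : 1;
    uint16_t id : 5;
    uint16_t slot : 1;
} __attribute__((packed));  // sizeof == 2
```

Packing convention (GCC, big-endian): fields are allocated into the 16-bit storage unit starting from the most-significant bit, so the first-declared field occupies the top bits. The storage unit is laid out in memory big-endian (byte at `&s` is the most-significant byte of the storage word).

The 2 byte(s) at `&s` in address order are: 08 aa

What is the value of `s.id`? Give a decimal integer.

[0]=0x08 [1]=0xaa (big-endian) → word 0x08aa
bank [12+:4] = (word>>12) & 0xf = 0
type [8+:4] = (word>>8) & 0xf = 8
prio [7+:1] = (word>>7) & 0x1 = 1
err [6+:1] = (word>>6) & 0x1 = 0
id [1+:5] = (word>>1) & 0x1f = 21  ←
slot [0+:1] = (word>>0) & 0x1 = 0

21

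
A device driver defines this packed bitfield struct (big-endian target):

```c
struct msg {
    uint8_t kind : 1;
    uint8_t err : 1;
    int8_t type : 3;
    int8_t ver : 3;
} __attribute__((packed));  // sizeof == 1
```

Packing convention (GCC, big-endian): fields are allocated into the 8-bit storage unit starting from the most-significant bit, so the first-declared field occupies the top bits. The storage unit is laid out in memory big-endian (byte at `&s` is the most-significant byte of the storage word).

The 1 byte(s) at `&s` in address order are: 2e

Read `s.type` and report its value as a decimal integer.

-3

[0]=0x2e (big-endian) → word 0x2e
kind [7+:1] = (word>>7) & 0x1 = 0
err [6+:1] = (word>>6) & 0x1 = 0
type [3+:3] = (word>>3) & 0x7 = 5  ←
ver [0+:3] = (word>>0) & 0x7 = 6
type signed 3b, MSB=1: 5 - 8 = -3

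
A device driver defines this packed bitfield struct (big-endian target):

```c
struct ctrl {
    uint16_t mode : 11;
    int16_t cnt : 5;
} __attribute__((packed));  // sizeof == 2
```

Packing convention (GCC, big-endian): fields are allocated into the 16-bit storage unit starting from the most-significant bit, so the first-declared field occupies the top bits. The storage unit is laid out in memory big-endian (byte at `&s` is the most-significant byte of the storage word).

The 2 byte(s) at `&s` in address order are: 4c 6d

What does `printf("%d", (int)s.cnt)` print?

[0]=0x4c [1]=0x6d (big-endian) → word 0x4c6d
mode:11 @ bit 5 → (0x4c6d>>5)&0x7ff = 0x263
cnt:5 @ bit 0 → (0x4c6d>>0)&0x1f = 0xd  ←
cnt signed 5b, MSB=0: value = 13

13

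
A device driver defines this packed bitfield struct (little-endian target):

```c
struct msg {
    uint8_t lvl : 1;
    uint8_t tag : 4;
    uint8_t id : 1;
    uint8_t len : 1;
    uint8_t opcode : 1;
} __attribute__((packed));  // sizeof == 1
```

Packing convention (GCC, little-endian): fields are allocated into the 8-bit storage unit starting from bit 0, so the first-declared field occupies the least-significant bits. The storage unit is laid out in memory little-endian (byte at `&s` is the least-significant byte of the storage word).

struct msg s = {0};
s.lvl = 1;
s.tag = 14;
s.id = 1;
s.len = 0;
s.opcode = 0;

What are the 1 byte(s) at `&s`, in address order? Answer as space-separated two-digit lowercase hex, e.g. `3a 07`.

3d

lvl:1 = 1 → 0x1 << 0 → word 0x01
tag:4 = 14 → 0xe << 1 → word 0x1d
id:1 = 1 → 0x1 << 5 → word 0x3d
len:1 = 0 → 0x0 << 6 → word 0x3d
opcode:1 = 0 → 0x0 << 7 → word 0x3d
word = 0x3d → little-endian bytes:
  [0]=0x3d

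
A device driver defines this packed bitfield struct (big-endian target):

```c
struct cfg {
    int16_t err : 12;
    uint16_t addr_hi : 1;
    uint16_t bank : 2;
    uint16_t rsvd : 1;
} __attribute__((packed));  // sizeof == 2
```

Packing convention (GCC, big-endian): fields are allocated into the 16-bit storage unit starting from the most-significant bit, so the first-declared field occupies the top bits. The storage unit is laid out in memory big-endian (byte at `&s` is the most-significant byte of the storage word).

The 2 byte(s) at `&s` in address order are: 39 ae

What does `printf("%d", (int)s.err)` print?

[0]=0x39 [1]=0xae (big-endian) → word 0x39ae
err:12 @ bit 4 → (0x39ae>>4)&0xfff = 0x39a  ←
addr_hi:1 @ bit 3 → (0x39ae>>3)&0x1 = 0x1
bank:2 @ bit 1 → (0x39ae>>1)&0x3 = 0x3
rsvd:1 @ bit 0 → (0x39ae>>0)&0x1 = 0x0
err signed 12b, MSB=0: value = 922

922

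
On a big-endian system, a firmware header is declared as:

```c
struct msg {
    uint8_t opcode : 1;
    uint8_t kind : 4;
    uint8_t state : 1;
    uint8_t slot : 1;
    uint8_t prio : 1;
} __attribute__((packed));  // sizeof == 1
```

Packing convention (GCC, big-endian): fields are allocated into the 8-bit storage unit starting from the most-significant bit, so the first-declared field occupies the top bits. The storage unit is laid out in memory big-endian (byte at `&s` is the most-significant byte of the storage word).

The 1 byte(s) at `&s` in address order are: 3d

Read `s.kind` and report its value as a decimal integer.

[0]=0x3d (big-endian) → word 0x3d
opcode:1 @ bit 7 → (0x3d>>7)&0x1 = 0x0
kind:4 @ bit 3 → (0x3d>>3)&0xf = 0x7  ←
state:1 @ bit 2 → (0x3d>>2)&0x1 = 0x1
slot:1 @ bit 1 → (0x3d>>1)&0x1 = 0x0
prio:1 @ bit 0 → (0x3d>>0)&0x1 = 0x1

7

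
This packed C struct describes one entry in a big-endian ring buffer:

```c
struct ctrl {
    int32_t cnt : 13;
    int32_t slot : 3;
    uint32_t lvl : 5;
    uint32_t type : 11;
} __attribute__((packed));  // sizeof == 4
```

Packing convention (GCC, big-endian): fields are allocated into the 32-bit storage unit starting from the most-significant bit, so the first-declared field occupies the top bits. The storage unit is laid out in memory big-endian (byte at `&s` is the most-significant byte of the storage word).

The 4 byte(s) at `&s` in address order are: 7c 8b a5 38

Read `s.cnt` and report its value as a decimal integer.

3985

[0]=0x7c [1]=0x8b [2]=0xa5 [3]=0x38 (big-endian) → word 0x7c8ba538
cnt [19+:13] = (word>>19) & 0x1fff = 3985  ←
slot [16+:3] = (word>>16) & 0x7 = 3
lvl [11+:5] = (word>>11) & 0x1f = 20
type [0+:11] = (word>>0) & 0x7ff = 1336
cnt signed 13b, MSB=0: value = 3985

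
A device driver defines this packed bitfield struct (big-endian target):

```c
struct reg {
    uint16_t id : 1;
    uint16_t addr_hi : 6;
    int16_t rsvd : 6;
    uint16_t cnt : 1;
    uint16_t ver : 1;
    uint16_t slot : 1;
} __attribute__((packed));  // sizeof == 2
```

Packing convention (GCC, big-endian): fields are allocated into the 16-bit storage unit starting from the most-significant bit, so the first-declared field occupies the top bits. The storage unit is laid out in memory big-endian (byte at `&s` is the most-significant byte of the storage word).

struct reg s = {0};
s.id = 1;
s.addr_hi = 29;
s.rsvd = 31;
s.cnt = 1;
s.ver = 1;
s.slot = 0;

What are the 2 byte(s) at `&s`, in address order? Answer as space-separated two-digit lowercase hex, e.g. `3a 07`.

id:1 = 1 → 0x1 << 15 → word 0x8000
addr_hi:6 = 29 → 0x1d << 9 → word 0xba00
rsvd:6 = 31 → 0x1f << 3 → word 0xbaf8
cnt:1 = 1 → 0x1 << 2 → word 0xbafc
ver:1 = 1 → 0x1 << 1 → word 0xbafe
slot:1 = 0 → 0x0 << 0 → word 0xbafe
word = 0xbafe → big-endian bytes:
  [0]=0xba  [1]=0xfe

ba fe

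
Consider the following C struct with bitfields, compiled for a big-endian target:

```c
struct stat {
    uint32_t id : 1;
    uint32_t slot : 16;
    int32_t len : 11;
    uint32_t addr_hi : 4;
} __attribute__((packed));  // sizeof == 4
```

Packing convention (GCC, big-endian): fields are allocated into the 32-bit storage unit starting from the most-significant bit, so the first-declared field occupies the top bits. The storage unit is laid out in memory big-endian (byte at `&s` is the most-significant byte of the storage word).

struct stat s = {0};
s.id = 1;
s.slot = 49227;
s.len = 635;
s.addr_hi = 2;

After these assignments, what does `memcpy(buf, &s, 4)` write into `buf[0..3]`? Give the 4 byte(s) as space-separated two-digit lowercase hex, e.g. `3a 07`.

e0 25 a7 b2

id (1b) val=1 bits=0x1 at bit 31: 0x80000000
slot (16b) val=49227 bits=0xc04b at bit 15: 0xe0258000
len (11b) val=635 bits=0x27b at bit 4: 0xe025a7b0
addr_hi (4b) val=2 bits=0x2 at bit 0: 0xe025a7b2
word = 0xe025a7b2 → big-endian bytes:
  [0]=0xe0  [1]=0x25  [2]=0xa7  [3]=0xb2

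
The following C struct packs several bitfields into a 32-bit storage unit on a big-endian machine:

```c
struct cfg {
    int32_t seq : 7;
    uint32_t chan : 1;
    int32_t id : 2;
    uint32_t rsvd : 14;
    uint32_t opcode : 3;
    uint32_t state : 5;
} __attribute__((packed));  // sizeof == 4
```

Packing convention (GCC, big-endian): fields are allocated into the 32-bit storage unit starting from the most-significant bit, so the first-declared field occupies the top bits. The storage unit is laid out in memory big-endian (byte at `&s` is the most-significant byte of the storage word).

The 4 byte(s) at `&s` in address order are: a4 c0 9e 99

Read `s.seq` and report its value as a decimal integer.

-46

[0]=0xa4 [1]=0xc0 [2]=0x9e [3]=0x99 (big-endian) → word 0xa4c09e99
seq:7 @ bit 25 → (0xa4c09e99>>25)&0x7f = 0x52  ←
chan:1 @ bit 24 → (0xa4c09e99>>24)&0x1 = 0x0
id:2 @ bit 22 → (0xa4c09e99>>22)&0x3 = 0x3
rsvd:14 @ bit 8 → (0xa4c09e99>>8)&0x3fff = 0x9e
opcode:3 @ bit 5 → (0xa4c09e99>>5)&0x7 = 0x4
state:5 @ bit 0 → (0xa4c09e99>>0)&0x1f = 0x19
seq signed 7b, MSB=1: 82 - 128 = -46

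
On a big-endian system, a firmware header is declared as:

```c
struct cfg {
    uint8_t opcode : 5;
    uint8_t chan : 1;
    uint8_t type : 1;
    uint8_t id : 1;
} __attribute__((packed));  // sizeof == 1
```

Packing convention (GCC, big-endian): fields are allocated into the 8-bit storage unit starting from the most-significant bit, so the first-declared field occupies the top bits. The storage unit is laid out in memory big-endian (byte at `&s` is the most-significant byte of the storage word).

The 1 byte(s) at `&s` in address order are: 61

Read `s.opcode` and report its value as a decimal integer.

12

[0]=0x61 (big-endian) → word 0x61
opcode [3+:5] = (word>>3) & 0x1f = 12  ←
chan [2+:1] = (word>>2) & 0x1 = 0
type [1+:1] = (word>>1) & 0x1 = 0
id [0+:1] = (word>>0) & 0x1 = 1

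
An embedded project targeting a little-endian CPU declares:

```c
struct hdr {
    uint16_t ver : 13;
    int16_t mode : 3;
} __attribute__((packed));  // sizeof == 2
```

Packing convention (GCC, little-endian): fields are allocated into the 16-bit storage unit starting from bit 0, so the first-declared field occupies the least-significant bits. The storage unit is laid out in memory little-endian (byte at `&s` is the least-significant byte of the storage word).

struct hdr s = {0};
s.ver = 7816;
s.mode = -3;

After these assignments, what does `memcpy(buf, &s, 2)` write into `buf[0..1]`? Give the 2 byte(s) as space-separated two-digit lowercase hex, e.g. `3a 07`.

88 be

ver:13 = 7816 → 0x1e88 << 0 → word 0x1e88
mode:3 = -3 → 0x5 << 13 → word 0xbe88
word = 0xbe88 → little-endian bytes:
  [0]=0x88  [1]=0xbe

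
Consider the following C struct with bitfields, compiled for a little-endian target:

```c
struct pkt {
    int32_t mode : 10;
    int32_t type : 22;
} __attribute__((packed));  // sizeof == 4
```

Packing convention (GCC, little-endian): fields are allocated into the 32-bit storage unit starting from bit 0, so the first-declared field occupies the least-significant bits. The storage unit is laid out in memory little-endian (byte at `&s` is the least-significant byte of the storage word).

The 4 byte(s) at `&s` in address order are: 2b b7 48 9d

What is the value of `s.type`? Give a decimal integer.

[0]=0x2b [1]=0xb7 [2]=0x48 [3]=0x9d (little-endian) → word 0x9d48b72b
mode [0+:10] = (word>>0) & 0x3ff = 811
type [10+:22] = (word>>10) & 0x3fffff = 2576941  ←
type signed 22b, MSB=1: 2576941 - 4194304 = -1617363

-1617363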